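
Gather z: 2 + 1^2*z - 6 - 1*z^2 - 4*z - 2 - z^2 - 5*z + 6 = -2*z^2 - 8*z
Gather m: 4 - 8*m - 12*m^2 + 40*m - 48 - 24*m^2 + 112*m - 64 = -36*m^2 + 144*m - 108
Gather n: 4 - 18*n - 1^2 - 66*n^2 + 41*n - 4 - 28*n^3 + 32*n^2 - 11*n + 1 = -28*n^3 - 34*n^2 + 12*n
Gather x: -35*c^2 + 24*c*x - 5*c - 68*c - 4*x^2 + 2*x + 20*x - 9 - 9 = -35*c^2 - 73*c - 4*x^2 + x*(24*c + 22) - 18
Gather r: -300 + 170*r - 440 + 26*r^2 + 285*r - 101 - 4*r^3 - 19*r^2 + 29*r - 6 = -4*r^3 + 7*r^2 + 484*r - 847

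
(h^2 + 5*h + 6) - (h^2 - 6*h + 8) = 11*h - 2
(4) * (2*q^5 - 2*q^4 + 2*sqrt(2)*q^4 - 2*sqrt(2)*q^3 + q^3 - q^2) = 8*q^5 - 8*q^4 + 8*sqrt(2)*q^4 - 8*sqrt(2)*q^3 + 4*q^3 - 4*q^2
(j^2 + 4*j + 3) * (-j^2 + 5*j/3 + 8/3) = -j^4 - 7*j^3/3 + 19*j^2/3 + 47*j/3 + 8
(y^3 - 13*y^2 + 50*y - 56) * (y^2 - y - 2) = y^5 - 14*y^4 + 61*y^3 - 80*y^2 - 44*y + 112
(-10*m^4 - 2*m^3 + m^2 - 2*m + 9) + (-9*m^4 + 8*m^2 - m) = -19*m^4 - 2*m^3 + 9*m^2 - 3*m + 9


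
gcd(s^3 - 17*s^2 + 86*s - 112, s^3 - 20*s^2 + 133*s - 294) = s - 7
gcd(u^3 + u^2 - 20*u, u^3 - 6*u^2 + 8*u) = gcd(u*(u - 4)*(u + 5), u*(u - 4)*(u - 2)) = u^2 - 4*u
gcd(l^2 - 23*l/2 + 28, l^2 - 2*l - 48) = l - 8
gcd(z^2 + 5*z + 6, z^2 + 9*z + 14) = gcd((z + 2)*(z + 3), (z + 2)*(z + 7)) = z + 2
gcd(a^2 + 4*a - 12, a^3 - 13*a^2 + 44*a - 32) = 1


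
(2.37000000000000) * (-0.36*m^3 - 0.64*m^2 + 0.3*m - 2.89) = -0.8532*m^3 - 1.5168*m^2 + 0.711*m - 6.8493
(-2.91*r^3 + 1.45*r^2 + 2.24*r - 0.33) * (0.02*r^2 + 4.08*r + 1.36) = -0.0582*r^5 - 11.8438*r^4 + 2.0032*r^3 + 11.1046*r^2 + 1.7*r - 0.4488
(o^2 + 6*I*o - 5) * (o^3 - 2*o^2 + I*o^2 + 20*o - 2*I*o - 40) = o^5 - 2*o^4 + 7*I*o^4 + 9*o^3 - 14*I*o^3 - 18*o^2 + 115*I*o^2 - 100*o - 230*I*o + 200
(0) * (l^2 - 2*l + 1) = 0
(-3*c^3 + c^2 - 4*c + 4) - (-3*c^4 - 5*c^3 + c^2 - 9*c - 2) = 3*c^4 + 2*c^3 + 5*c + 6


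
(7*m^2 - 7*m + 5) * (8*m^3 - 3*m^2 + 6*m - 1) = 56*m^5 - 77*m^4 + 103*m^3 - 64*m^2 + 37*m - 5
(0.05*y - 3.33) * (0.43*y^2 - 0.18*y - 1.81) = 0.0215*y^3 - 1.4409*y^2 + 0.5089*y + 6.0273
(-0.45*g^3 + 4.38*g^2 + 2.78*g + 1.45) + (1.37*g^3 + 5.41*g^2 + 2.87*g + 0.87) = 0.92*g^3 + 9.79*g^2 + 5.65*g + 2.32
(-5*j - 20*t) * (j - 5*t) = -5*j^2 + 5*j*t + 100*t^2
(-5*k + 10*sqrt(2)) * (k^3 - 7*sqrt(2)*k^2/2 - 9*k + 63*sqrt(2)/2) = -5*k^4 + 55*sqrt(2)*k^3/2 - 25*k^2 - 495*sqrt(2)*k/2 + 630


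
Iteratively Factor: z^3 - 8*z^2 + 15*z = (z)*(z^2 - 8*z + 15) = z*(z - 3)*(z - 5)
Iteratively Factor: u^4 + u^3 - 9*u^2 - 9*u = (u + 1)*(u^3 - 9*u) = (u + 1)*(u + 3)*(u^2 - 3*u) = u*(u + 1)*(u + 3)*(u - 3)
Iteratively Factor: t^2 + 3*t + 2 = (t + 2)*(t + 1)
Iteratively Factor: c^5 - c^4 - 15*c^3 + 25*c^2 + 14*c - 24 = (c + 4)*(c^4 - 5*c^3 + 5*c^2 + 5*c - 6) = (c - 1)*(c + 4)*(c^3 - 4*c^2 + c + 6) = (c - 3)*(c - 1)*(c + 4)*(c^2 - c - 2) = (c - 3)*(c - 2)*(c - 1)*(c + 4)*(c + 1)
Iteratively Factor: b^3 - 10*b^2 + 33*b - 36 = (b - 4)*(b^2 - 6*b + 9) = (b - 4)*(b - 3)*(b - 3)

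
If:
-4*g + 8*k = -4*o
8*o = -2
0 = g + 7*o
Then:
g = 7/4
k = 1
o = -1/4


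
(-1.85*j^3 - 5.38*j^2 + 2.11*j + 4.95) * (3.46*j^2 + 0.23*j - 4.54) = -6.401*j^5 - 19.0403*j^4 + 14.4622*j^3 + 42.0375*j^2 - 8.4409*j - 22.473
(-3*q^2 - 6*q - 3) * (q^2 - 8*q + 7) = -3*q^4 + 18*q^3 + 24*q^2 - 18*q - 21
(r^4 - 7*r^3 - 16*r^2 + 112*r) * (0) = 0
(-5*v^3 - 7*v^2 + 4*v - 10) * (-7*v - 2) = 35*v^4 + 59*v^3 - 14*v^2 + 62*v + 20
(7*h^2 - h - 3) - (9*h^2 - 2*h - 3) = -2*h^2 + h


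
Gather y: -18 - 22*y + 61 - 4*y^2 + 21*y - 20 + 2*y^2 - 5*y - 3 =-2*y^2 - 6*y + 20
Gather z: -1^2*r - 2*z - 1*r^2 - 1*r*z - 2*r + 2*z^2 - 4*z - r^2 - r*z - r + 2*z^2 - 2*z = -2*r^2 - 4*r + 4*z^2 + z*(-2*r - 8)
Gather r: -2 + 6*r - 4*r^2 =-4*r^2 + 6*r - 2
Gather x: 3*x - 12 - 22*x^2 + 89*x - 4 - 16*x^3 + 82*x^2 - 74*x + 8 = -16*x^3 + 60*x^2 + 18*x - 8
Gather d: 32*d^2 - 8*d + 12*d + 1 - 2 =32*d^2 + 4*d - 1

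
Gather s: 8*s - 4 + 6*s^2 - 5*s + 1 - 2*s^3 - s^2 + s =-2*s^3 + 5*s^2 + 4*s - 3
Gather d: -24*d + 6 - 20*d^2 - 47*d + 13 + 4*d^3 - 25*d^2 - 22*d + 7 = 4*d^3 - 45*d^2 - 93*d + 26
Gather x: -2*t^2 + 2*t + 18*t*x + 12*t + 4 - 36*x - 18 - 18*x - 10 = -2*t^2 + 14*t + x*(18*t - 54) - 24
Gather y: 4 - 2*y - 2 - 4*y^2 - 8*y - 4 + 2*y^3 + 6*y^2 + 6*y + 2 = 2*y^3 + 2*y^2 - 4*y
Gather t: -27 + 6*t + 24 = 6*t - 3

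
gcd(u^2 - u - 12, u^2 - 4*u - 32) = 1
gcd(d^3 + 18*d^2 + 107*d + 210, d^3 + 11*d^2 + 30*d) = d^2 + 11*d + 30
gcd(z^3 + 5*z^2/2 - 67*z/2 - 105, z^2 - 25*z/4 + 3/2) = z - 6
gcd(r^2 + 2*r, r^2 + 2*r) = r^2 + 2*r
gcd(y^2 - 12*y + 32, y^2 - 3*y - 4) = y - 4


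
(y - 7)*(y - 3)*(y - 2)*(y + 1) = y^4 - 11*y^3 + 29*y^2 - y - 42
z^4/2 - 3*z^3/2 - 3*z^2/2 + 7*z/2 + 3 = (z/2 + 1/2)*(z - 3)*(z - 2)*(z + 1)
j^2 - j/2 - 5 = (j - 5/2)*(j + 2)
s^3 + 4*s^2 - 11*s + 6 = (s - 1)^2*(s + 6)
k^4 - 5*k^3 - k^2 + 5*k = k*(k - 5)*(k - 1)*(k + 1)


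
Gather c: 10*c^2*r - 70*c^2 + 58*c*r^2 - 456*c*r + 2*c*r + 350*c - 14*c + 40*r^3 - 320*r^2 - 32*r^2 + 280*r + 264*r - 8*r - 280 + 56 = c^2*(10*r - 70) + c*(58*r^2 - 454*r + 336) + 40*r^3 - 352*r^2 + 536*r - 224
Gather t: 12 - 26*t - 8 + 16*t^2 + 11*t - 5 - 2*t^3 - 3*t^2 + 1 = -2*t^3 + 13*t^2 - 15*t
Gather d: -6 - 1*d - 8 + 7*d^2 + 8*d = 7*d^2 + 7*d - 14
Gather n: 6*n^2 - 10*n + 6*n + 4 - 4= 6*n^2 - 4*n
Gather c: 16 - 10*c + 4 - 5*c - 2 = 18 - 15*c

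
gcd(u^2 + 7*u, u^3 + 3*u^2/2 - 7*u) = u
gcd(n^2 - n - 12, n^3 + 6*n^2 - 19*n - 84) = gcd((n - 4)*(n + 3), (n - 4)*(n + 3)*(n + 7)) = n^2 - n - 12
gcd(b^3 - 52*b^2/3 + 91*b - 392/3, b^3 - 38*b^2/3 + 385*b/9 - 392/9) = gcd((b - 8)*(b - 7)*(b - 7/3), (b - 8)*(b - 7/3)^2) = b^2 - 31*b/3 + 56/3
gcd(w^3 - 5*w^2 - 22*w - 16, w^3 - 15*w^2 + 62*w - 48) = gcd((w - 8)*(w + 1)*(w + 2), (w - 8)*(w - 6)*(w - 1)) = w - 8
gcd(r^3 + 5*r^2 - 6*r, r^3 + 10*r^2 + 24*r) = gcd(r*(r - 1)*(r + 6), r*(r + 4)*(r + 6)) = r^2 + 6*r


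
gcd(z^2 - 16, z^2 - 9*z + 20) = z - 4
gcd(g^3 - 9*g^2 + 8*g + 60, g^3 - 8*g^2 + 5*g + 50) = g^2 - 3*g - 10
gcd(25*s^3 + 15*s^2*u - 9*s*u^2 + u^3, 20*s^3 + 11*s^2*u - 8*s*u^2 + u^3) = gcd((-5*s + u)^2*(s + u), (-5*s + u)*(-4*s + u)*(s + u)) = 5*s^2 + 4*s*u - u^2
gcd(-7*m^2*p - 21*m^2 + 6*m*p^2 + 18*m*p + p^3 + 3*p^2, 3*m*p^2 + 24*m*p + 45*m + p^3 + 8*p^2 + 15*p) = p + 3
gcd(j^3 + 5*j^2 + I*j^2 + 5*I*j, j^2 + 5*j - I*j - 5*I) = j + 5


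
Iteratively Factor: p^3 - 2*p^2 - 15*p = (p + 3)*(p^2 - 5*p) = p*(p + 3)*(p - 5)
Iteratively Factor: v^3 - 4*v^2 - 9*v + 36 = (v + 3)*(v^2 - 7*v + 12) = (v - 3)*(v + 3)*(v - 4)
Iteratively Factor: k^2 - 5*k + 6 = (k - 2)*(k - 3)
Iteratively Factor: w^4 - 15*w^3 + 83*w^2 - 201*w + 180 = (w - 4)*(w^3 - 11*w^2 + 39*w - 45) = (w - 5)*(w - 4)*(w^2 - 6*w + 9) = (w - 5)*(w - 4)*(w - 3)*(w - 3)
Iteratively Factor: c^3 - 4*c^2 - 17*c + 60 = (c - 3)*(c^2 - c - 20) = (c - 5)*(c - 3)*(c + 4)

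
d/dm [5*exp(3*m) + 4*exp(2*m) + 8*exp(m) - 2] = (15*exp(2*m) + 8*exp(m) + 8)*exp(m)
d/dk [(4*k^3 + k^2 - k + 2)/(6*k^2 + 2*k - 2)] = (12*k^4 + 8*k^3 - 8*k^2 - 14*k - 1)/(2*(9*k^4 + 6*k^3 - 5*k^2 - 2*k + 1))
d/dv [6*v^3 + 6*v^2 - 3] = 6*v*(3*v + 2)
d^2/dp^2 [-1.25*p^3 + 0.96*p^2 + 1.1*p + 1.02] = 1.92 - 7.5*p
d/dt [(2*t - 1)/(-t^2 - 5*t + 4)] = (2*t^2 - 2*t + 3)/(t^4 + 10*t^3 + 17*t^2 - 40*t + 16)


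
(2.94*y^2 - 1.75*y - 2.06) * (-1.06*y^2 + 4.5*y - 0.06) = -3.1164*y^4 + 15.085*y^3 - 5.8678*y^2 - 9.165*y + 0.1236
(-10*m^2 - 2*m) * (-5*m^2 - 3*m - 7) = 50*m^4 + 40*m^3 + 76*m^2 + 14*m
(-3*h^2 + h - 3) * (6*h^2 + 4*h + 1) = -18*h^4 - 6*h^3 - 17*h^2 - 11*h - 3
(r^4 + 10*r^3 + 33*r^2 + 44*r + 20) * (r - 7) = r^5 + 3*r^4 - 37*r^3 - 187*r^2 - 288*r - 140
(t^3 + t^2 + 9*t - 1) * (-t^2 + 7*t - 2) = -t^5 + 6*t^4 - 4*t^3 + 62*t^2 - 25*t + 2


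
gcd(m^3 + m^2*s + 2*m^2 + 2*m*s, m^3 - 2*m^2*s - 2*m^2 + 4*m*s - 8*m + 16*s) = m + 2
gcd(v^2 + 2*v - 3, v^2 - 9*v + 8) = v - 1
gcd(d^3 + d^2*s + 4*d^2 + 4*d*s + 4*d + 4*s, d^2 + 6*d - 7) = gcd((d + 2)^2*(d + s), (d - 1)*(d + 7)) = 1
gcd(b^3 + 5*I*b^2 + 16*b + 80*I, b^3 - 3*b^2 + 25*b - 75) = b + 5*I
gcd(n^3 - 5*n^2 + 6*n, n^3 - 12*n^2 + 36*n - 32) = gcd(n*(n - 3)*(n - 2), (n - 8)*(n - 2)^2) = n - 2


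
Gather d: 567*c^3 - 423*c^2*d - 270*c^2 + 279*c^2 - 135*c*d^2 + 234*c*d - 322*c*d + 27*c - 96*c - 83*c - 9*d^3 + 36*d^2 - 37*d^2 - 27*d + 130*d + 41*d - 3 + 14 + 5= 567*c^3 + 9*c^2 - 152*c - 9*d^3 + d^2*(-135*c - 1) + d*(-423*c^2 - 88*c + 144) + 16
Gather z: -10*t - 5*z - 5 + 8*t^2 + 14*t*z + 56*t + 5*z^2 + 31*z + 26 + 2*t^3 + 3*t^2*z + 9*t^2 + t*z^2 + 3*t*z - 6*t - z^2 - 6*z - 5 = 2*t^3 + 17*t^2 + 40*t + z^2*(t + 4) + z*(3*t^2 + 17*t + 20) + 16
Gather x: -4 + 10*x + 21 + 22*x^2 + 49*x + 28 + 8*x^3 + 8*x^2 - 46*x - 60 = 8*x^3 + 30*x^2 + 13*x - 15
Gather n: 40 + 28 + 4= 72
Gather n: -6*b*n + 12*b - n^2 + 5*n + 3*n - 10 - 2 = 12*b - n^2 + n*(8 - 6*b) - 12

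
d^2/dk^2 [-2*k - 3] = 0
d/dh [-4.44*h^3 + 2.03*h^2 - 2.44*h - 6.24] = -13.32*h^2 + 4.06*h - 2.44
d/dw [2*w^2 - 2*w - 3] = 4*w - 2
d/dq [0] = 0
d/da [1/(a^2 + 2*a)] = 2*(-a - 1)/(a^2*(a + 2)^2)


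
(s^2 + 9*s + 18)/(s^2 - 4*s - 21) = (s + 6)/(s - 7)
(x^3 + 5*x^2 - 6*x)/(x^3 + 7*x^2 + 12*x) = (x^2 + 5*x - 6)/(x^2 + 7*x + 12)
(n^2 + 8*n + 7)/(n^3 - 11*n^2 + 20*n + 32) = (n + 7)/(n^2 - 12*n + 32)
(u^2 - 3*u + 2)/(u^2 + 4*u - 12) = (u - 1)/(u + 6)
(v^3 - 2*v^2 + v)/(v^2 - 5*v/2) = 2*(v^2 - 2*v + 1)/(2*v - 5)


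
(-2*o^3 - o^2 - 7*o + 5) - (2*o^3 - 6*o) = -4*o^3 - o^2 - o + 5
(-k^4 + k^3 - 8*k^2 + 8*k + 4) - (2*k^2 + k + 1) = -k^4 + k^3 - 10*k^2 + 7*k + 3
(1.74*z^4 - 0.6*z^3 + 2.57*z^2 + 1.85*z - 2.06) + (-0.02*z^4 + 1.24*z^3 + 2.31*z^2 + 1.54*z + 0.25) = 1.72*z^4 + 0.64*z^3 + 4.88*z^2 + 3.39*z - 1.81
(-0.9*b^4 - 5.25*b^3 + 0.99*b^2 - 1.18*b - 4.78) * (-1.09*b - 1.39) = 0.981*b^5 + 6.9735*b^4 + 6.2184*b^3 - 0.0898999999999999*b^2 + 6.8504*b + 6.6442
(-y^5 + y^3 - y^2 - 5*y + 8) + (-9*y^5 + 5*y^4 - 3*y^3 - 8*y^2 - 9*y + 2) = -10*y^5 + 5*y^4 - 2*y^3 - 9*y^2 - 14*y + 10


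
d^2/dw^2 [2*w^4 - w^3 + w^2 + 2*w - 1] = 24*w^2 - 6*w + 2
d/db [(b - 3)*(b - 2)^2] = (b - 2)*(3*b - 8)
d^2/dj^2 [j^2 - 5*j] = 2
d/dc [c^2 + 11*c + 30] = 2*c + 11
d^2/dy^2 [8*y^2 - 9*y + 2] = 16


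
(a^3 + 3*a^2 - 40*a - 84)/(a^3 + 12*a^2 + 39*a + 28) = (a^2 - 4*a - 12)/(a^2 + 5*a + 4)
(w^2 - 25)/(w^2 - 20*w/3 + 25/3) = 3*(w + 5)/(3*w - 5)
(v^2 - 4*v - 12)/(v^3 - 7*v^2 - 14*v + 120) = (v + 2)/(v^2 - v - 20)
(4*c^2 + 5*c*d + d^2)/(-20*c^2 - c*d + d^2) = (-c - d)/(5*c - d)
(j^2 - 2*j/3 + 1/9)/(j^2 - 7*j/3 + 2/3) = (j - 1/3)/(j - 2)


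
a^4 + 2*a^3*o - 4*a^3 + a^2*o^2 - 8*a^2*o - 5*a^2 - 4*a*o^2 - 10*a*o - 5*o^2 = (a - 5)*(a + 1)*(a + o)^2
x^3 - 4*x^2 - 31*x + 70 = (x - 7)*(x - 2)*(x + 5)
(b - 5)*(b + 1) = b^2 - 4*b - 5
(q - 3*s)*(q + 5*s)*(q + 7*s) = q^3 + 9*q^2*s - q*s^2 - 105*s^3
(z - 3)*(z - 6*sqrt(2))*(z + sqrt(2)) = z^3 - 5*sqrt(2)*z^2 - 3*z^2 - 12*z + 15*sqrt(2)*z + 36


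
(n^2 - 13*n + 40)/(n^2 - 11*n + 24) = (n - 5)/(n - 3)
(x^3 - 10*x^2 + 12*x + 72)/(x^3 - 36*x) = (x^2 - 4*x - 12)/(x*(x + 6))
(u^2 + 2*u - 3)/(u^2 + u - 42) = (u^2 + 2*u - 3)/(u^2 + u - 42)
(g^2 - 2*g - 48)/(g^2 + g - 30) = (g - 8)/(g - 5)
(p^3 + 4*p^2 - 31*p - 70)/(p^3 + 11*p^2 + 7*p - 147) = (p^2 - 3*p - 10)/(p^2 + 4*p - 21)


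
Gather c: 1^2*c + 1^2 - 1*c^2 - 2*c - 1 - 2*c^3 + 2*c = -2*c^3 - c^2 + c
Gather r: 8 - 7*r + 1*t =-7*r + t + 8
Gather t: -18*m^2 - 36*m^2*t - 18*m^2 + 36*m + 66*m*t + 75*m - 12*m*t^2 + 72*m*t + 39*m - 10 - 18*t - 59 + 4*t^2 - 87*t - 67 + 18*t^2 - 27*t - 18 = -36*m^2 + 150*m + t^2*(22 - 12*m) + t*(-36*m^2 + 138*m - 132) - 154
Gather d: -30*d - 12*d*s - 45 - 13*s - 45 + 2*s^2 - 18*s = d*(-12*s - 30) + 2*s^2 - 31*s - 90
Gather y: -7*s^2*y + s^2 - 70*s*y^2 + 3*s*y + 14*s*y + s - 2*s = s^2 - 70*s*y^2 - s + y*(-7*s^2 + 17*s)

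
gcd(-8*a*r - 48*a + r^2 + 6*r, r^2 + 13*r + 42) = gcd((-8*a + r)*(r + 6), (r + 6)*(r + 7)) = r + 6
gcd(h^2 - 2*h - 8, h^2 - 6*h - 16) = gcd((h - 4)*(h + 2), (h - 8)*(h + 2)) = h + 2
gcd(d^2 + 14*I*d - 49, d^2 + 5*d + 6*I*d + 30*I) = 1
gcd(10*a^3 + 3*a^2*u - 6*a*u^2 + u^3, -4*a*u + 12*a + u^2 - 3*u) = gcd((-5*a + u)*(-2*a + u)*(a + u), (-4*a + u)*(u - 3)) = 1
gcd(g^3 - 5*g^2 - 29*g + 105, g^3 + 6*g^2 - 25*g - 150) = g + 5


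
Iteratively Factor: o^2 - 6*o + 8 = (o - 2)*(o - 4)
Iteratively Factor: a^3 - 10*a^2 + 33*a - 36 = (a - 3)*(a^2 - 7*a + 12) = (a - 4)*(a - 3)*(a - 3)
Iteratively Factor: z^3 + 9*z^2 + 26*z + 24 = (z + 3)*(z^2 + 6*z + 8) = (z + 3)*(z + 4)*(z + 2)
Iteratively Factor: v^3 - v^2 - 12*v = (v + 3)*(v^2 - 4*v) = v*(v + 3)*(v - 4)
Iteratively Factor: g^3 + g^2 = (g)*(g^2 + g) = g*(g + 1)*(g)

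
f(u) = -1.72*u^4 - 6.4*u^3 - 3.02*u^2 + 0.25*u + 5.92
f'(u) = -6.88*u^3 - 19.2*u^2 - 6.04*u + 0.25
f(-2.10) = 17.90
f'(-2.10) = -8.02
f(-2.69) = 17.91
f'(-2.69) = 11.48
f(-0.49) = 5.73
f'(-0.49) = -0.59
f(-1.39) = 10.50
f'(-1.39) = -9.97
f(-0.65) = 5.93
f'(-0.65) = -2.05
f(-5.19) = -429.97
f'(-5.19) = 476.24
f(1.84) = -63.43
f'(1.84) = -118.73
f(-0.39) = 5.70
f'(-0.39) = 0.09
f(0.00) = 5.92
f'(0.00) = 0.25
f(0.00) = 5.92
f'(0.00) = 0.25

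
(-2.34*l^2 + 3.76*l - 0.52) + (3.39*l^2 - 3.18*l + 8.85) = 1.05*l^2 + 0.58*l + 8.33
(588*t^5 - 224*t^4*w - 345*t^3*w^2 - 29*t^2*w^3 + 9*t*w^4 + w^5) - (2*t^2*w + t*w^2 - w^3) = 588*t^5 - 224*t^4*w - 345*t^3*w^2 - 29*t^2*w^3 - 2*t^2*w + 9*t*w^4 - t*w^2 + w^5 + w^3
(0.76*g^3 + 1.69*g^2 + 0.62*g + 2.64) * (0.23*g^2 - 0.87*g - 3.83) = 0.1748*g^5 - 0.2725*g^4 - 4.2385*g^3 - 6.4049*g^2 - 4.6714*g - 10.1112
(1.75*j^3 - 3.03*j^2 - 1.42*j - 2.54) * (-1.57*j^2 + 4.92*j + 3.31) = -2.7475*j^5 + 13.3671*j^4 - 6.8857*j^3 - 13.0279*j^2 - 17.197*j - 8.4074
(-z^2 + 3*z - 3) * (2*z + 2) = -2*z^3 + 4*z^2 - 6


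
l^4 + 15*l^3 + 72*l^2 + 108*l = l*(l + 3)*(l + 6)^2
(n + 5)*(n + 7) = n^2 + 12*n + 35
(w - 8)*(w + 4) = w^2 - 4*w - 32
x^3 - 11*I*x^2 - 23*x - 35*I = (x - 7*I)*(x - 5*I)*(x + I)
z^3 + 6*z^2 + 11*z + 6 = (z + 1)*(z + 2)*(z + 3)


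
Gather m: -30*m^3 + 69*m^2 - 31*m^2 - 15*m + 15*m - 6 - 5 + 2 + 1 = -30*m^3 + 38*m^2 - 8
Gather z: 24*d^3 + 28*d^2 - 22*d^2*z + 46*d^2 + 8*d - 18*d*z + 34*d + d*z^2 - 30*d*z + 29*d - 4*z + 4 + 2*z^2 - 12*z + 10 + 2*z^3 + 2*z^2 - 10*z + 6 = 24*d^3 + 74*d^2 + 71*d + 2*z^3 + z^2*(d + 4) + z*(-22*d^2 - 48*d - 26) + 20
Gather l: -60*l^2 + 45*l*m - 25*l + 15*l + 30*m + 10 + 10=-60*l^2 + l*(45*m - 10) + 30*m + 20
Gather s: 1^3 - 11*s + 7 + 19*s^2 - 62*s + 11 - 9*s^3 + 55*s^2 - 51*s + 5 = -9*s^3 + 74*s^2 - 124*s + 24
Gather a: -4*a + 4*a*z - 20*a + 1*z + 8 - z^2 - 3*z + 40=a*(4*z - 24) - z^2 - 2*z + 48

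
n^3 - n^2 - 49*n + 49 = (n - 7)*(n - 1)*(n + 7)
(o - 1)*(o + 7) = o^2 + 6*o - 7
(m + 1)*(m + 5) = m^2 + 6*m + 5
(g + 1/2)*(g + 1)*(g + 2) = g^3 + 7*g^2/2 + 7*g/2 + 1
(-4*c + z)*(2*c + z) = -8*c^2 - 2*c*z + z^2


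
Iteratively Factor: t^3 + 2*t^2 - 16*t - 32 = (t + 4)*(t^2 - 2*t - 8) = (t + 2)*(t + 4)*(t - 4)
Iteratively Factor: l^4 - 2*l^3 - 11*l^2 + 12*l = (l + 3)*(l^3 - 5*l^2 + 4*l) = (l - 4)*(l + 3)*(l^2 - l) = (l - 4)*(l - 1)*(l + 3)*(l)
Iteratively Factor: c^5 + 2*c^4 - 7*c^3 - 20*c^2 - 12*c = (c + 2)*(c^4 - 7*c^2 - 6*c) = (c + 1)*(c + 2)*(c^3 - c^2 - 6*c) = (c + 1)*(c + 2)^2*(c^2 - 3*c) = c*(c + 1)*(c + 2)^2*(c - 3)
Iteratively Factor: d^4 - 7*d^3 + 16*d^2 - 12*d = (d)*(d^3 - 7*d^2 + 16*d - 12) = d*(d - 2)*(d^2 - 5*d + 6) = d*(d - 3)*(d - 2)*(d - 2)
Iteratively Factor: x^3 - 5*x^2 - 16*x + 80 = (x - 5)*(x^2 - 16) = (x - 5)*(x + 4)*(x - 4)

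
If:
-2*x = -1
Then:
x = 1/2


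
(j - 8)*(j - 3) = j^2 - 11*j + 24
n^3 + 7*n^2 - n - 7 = (n - 1)*(n + 1)*(n + 7)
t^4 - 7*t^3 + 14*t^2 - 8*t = t*(t - 4)*(t - 2)*(t - 1)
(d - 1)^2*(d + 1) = d^3 - d^2 - d + 1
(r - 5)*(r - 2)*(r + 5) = r^3 - 2*r^2 - 25*r + 50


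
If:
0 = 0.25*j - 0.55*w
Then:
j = 2.2*w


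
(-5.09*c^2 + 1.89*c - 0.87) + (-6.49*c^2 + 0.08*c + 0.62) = -11.58*c^2 + 1.97*c - 0.25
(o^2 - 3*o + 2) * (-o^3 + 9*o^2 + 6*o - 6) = -o^5 + 12*o^4 - 23*o^3 - 6*o^2 + 30*o - 12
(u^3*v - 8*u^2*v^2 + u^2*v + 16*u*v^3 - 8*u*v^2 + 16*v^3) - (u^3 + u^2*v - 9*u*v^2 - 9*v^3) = u^3*v - u^3 - 8*u^2*v^2 + 16*u*v^3 + u*v^2 + 25*v^3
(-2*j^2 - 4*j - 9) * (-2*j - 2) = 4*j^3 + 12*j^2 + 26*j + 18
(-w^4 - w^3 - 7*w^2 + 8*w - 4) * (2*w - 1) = -2*w^5 - w^4 - 13*w^3 + 23*w^2 - 16*w + 4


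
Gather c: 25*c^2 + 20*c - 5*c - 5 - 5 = 25*c^2 + 15*c - 10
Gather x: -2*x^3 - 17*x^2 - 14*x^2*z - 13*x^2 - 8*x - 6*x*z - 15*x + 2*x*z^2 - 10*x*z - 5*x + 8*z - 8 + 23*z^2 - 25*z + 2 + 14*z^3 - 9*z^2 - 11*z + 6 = -2*x^3 + x^2*(-14*z - 30) + x*(2*z^2 - 16*z - 28) + 14*z^3 + 14*z^2 - 28*z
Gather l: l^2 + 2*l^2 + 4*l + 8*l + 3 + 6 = 3*l^2 + 12*l + 9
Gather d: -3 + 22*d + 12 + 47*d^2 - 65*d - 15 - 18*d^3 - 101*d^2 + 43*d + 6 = -18*d^3 - 54*d^2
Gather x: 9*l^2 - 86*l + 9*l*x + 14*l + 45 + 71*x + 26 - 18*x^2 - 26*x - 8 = 9*l^2 - 72*l - 18*x^2 + x*(9*l + 45) + 63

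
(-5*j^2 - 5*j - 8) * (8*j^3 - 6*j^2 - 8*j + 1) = -40*j^5 - 10*j^4 + 6*j^3 + 83*j^2 + 59*j - 8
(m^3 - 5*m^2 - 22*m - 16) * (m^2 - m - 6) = m^5 - 6*m^4 - 23*m^3 + 36*m^2 + 148*m + 96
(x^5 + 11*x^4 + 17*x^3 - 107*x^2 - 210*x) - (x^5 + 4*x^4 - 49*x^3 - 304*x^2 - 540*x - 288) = 7*x^4 + 66*x^3 + 197*x^2 + 330*x + 288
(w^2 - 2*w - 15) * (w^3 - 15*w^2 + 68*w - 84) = w^5 - 17*w^4 + 83*w^3 + 5*w^2 - 852*w + 1260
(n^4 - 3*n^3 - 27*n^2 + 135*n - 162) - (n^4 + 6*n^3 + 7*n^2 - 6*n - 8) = -9*n^3 - 34*n^2 + 141*n - 154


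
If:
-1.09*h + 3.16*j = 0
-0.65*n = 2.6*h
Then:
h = -0.25*n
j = -0.0862341772151899*n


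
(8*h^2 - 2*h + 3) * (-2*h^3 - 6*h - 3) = -16*h^5 + 4*h^4 - 54*h^3 - 12*h^2 - 12*h - 9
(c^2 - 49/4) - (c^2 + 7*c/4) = -7*c/4 - 49/4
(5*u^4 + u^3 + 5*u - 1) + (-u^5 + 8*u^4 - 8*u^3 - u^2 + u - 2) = -u^5 + 13*u^4 - 7*u^3 - u^2 + 6*u - 3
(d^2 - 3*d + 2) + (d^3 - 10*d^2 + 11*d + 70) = d^3 - 9*d^2 + 8*d + 72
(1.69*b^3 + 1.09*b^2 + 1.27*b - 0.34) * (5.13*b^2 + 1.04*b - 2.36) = 8.6697*b^5 + 7.3493*b^4 + 3.6603*b^3 - 2.9958*b^2 - 3.3508*b + 0.8024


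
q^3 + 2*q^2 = q^2*(q + 2)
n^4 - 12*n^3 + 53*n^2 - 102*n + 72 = (n - 4)*(n - 3)^2*(n - 2)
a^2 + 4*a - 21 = (a - 3)*(a + 7)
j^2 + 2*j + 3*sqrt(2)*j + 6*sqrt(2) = (j + 2)*(j + 3*sqrt(2))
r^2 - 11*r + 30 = (r - 6)*(r - 5)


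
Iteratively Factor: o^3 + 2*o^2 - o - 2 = (o + 2)*(o^2 - 1) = (o + 1)*(o + 2)*(o - 1)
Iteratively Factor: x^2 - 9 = (x - 3)*(x + 3)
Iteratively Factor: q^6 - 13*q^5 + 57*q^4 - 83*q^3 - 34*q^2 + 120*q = (q)*(q^5 - 13*q^4 + 57*q^3 - 83*q^2 - 34*q + 120) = q*(q - 4)*(q^4 - 9*q^3 + 21*q^2 + q - 30) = q*(q - 4)*(q + 1)*(q^3 - 10*q^2 + 31*q - 30) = q*(q - 5)*(q - 4)*(q + 1)*(q^2 - 5*q + 6) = q*(q - 5)*(q - 4)*(q - 2)*(q + 1)*(q - 3)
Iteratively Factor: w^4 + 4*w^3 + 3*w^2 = (w + 3)*(w^3 + w^2) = w*(w + 3)*(w^2 + w) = w*(w + 1)*(w + 3)*(w)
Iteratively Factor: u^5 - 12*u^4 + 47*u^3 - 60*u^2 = (u - 4)*(u^4 - 8*u^3 + 15*u^2) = (u - 5)*(u - 4)*(u^3 - 3*u^2) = (u - 5)*(u - 4)*(u - 3)*(u^2) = u*(u - 5)*(u - 4)*(u - 3)*(u)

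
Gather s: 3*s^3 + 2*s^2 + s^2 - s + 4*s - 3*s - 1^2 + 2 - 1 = 3*s^3 + 3*s^2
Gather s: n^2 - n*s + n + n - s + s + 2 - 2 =n^2 - n*s + 2*n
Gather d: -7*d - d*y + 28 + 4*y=d*(-y - 7) + 4*y + 28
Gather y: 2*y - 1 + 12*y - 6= 14*y - 7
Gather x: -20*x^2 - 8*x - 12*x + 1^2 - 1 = -20*x^2 - 20*x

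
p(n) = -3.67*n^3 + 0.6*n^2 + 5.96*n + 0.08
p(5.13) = -449.03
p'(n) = -11.01*n^2 + 1.2*n + 5.96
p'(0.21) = 5.73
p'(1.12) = -6.51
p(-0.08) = -0.39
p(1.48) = -1.68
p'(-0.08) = 5.79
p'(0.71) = 1.26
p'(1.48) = -16.38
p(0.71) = 3.30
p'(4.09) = -173.31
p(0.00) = 0.08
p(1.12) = 2.35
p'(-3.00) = -96.73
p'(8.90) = -855.46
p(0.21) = 1.32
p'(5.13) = -277.63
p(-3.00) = 86.69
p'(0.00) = 5.96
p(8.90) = -2486.59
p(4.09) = -216.60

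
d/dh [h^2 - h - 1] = 2*h - 1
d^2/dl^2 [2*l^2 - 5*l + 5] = 4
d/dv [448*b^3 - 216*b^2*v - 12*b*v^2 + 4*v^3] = -216*b^2 - 24*b*v + 12*v^2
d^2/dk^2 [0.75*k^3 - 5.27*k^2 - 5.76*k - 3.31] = 4.5*k - 10.54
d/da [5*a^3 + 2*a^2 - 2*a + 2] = 15*a^2 + 4*a - 2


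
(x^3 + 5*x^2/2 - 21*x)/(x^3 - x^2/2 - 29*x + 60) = x*(2*x - 7)/(2*x^2 - 13*x + 20)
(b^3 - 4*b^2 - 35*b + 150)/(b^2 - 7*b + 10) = (b^2 + b - 30)/(b - 2)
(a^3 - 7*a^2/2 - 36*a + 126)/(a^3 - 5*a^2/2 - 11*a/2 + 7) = (a^2 - 36)/(a^2 + a - 2)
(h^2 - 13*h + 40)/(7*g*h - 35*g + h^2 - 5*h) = (h - 8)/(7*g + h)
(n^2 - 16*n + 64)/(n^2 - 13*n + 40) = (n - 8)/(n - 5)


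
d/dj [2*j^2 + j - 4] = 4*j + 1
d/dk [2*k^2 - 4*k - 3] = 4*k - 4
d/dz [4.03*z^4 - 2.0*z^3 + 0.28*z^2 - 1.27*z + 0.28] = 16.12*z^3 - 6.0*z^2 + 0.56*z - 1.27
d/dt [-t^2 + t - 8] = 1 - 2*t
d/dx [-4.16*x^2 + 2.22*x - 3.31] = 2.22 - 8.32*x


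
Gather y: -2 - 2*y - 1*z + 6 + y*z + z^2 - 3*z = y*(z - 2) + z^2 - 4*z + 4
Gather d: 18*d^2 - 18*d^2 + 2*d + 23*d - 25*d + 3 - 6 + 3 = 0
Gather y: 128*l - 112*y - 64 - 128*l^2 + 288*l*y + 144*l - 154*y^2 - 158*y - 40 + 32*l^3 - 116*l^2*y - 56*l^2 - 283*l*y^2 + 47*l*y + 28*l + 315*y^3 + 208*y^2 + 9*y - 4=32*l^3 - 184*l^2 + 300*l + 315*y^3 + y^2*(54 - 283*l) + y*(-116*l^2 + 335*l - 261) - 108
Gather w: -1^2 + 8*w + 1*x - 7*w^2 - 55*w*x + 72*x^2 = -7*w^2 + w*(8 - 55*x) + 72*x^2 + x - 1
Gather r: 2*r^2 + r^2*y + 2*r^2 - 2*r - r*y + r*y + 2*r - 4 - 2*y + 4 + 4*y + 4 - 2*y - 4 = r^2*(y + 4)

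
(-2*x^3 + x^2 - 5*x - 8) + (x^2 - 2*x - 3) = -2*x^3 + 2*x^2 - 7*x - 11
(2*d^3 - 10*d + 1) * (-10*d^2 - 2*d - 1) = -20*d^5 - 4*d^4 + 98*d^3 + 10*d^2 + 8*d - 1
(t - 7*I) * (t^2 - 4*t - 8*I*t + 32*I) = t^3 - 4*t^2 - 15*I*t^2 - 56*t + 60*I*t + 224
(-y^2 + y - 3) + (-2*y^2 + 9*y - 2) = -3*y^2 + 10*y - 5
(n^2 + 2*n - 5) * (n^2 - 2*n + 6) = n^4 - 3*n^2 + 22*n - 30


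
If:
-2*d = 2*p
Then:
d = -p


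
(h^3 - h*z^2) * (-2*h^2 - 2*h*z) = -2*h^5 - 2*h^4*z + 2*h^3*z^2 + 2*h^2*z^3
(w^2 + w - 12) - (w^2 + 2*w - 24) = 12 - w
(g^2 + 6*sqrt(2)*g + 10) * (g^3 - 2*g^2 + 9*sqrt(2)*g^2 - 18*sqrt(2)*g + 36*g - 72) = g^5 - 2*g^4 + 15*sqrt(2)*g^4 - 30*sqrt(2)*g^3 + 154*g^3 - 308*g^2 + 306*sqrt(2)*g^2 - 612*sqrt(2)*g + 360*g - 720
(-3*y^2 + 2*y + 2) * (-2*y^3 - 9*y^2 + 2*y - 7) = 6*y^5 + 23*y^4 - 28*y^3 + 7*y^2 - 10*y - 14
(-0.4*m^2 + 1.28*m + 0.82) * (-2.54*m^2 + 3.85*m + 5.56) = 1.016*m^4 - 4.7912*m^3 + 0.6212*m^2 + 10.2738*m + 4.5592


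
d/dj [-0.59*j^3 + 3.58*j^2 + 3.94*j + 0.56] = -1.77*j^2 + 7.16*j + 3.94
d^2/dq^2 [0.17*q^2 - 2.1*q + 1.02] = 0.340000000000000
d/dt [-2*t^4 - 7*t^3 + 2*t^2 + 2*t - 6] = -8*t^3 - 21*t^2 + 4*t + 2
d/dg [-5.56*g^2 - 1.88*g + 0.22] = -11.12*g - 1.88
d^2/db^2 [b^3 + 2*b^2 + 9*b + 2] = 6*b + 4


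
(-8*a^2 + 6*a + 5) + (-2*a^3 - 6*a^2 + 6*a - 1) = -2*a^3 - 14*a^2 + 12*a + 4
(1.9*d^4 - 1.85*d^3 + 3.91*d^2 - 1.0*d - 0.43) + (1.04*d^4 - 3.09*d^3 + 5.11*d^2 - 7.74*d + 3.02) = 2.94*d^4 - 4.94*d^3 + 9.02*d^2 - 8.74*d + 2.59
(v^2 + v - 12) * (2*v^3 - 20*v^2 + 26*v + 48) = 2*v^5 - 18*v^4 - 18*v^3 + 314*v^2 - 264*v - 576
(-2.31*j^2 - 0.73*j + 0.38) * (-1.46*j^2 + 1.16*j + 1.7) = 3.3726*j^4 - 1.6138*j^3 - 5.3286*j^2 - 0.8002*j + 0.646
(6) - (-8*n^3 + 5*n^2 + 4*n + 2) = 8*n^3 - 5*n^2 - 4*n + 4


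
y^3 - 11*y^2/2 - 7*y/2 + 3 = (y - 6)*(y - 1/2)*(y + 1)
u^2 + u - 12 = (u - 3)*(u + 4)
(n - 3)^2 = n^2 - 6*n + 9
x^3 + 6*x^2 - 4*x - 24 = (x - 2)*(x + 2)*(x + 6)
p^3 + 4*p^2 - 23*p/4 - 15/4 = (p - 3/2)*(p + 1/2)*(p + 5)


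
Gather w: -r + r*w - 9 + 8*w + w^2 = -r + w^2 + w*(r + 8) - 9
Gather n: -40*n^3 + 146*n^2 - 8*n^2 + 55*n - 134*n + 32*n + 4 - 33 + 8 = -40*n^3 + 138*n^2 - 47*n - 21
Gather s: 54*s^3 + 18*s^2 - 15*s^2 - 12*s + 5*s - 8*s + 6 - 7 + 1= 54*s^3 + 3*s^2 - 15*s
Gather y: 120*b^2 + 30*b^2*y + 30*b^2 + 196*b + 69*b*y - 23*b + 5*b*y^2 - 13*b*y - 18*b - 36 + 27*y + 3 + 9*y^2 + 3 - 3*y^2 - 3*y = 150*b^2 + 155*b + y^2*(5*b + 6) + y*(30*b^2 + 56*b + 24) - 30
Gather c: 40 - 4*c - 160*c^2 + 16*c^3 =16*c^3 - 160*c^2 - 4*c + 40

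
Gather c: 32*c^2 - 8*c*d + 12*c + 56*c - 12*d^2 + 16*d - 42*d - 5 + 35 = 32*c^2 + c*(68 - 8*d) - 12*d^2 - 26*d + 30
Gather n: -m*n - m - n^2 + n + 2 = -m - n^2 + n*(1 - m) + 2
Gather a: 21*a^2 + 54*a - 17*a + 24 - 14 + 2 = 21*a^2 + 37*a + 12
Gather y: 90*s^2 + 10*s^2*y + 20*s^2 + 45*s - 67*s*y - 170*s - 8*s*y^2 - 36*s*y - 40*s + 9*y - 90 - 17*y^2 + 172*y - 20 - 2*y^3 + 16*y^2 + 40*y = 110*s^2 - 165*s - 2*y^3 + y^2*(-8*s - 1) + y*(10*s^2 - 103*s + 221) - 110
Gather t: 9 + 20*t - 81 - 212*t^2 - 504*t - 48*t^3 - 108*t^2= -48*t^3 - 320*t^2 - 484*t - 72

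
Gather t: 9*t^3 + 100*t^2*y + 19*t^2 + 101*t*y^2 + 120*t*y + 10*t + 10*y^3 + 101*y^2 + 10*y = 9*t^3 + t^2*(100*y + 19) + t*(101*y^2 + 120*y + 10) + 10*y^3 + 101*y^2 + 10*y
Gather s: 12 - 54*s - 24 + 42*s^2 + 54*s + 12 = 42*s^2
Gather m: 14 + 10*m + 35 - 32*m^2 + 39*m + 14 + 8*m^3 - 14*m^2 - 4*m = 8*m^3 - 46*m^2 + 45*m + 63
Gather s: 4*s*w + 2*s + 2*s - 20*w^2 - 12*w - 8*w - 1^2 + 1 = s*(4*w + 4) - 20*w^2 - 20*w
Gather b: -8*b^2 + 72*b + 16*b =-8*b^2 + 88*b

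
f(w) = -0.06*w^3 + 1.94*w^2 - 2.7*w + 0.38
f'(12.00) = 17.94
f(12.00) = 143.66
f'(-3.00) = -15.96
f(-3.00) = 27.56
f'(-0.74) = -5.67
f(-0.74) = 3.46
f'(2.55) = 6.02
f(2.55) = 5.11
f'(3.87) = 9.62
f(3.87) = 15.51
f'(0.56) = -0.58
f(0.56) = -0.53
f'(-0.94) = -6.51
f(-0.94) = 4.68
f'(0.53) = -0.69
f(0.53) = -0.51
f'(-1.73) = -9.95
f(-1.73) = 11.17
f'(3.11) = 7.63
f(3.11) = 8.94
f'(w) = -0.18*w^2 + 3.88*w - 2.7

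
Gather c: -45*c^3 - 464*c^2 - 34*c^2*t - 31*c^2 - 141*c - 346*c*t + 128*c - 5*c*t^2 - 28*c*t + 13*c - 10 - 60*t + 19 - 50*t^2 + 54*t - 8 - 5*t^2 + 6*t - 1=-45*c^3 + c^2*(-34*t - 495) + c*(-5*t^2 - 374*t) - 55*t^2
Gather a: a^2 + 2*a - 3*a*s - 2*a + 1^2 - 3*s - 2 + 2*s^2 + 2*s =a^2 - 3*a*s + 2*s^2 - s - 1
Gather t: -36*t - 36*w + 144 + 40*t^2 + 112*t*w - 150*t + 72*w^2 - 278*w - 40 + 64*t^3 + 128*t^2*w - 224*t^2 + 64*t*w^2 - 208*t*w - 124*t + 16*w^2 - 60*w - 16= 64*t^3 + t^2*(128*w - 184) + t*(64*w^2 - 96*w - 310) + 88*w^2 - 374*w + 88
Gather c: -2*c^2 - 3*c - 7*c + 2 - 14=-2*c^2 - 10*c - 12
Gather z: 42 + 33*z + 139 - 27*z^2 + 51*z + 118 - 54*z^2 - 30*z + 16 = -81*z^2 + 54*z + 315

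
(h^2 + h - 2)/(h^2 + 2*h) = (h - 1)/h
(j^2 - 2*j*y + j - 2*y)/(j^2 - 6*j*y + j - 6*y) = (-j + 2*y)/(-j + 6*y)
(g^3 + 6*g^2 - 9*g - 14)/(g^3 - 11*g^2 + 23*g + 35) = (g^2 + 5*g - 14)/(g^2 - 12*g + 35)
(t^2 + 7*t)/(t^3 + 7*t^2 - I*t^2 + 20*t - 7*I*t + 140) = t/(t^2 - I*t + 20)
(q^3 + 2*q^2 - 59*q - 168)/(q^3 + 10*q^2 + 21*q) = (q - 8)/q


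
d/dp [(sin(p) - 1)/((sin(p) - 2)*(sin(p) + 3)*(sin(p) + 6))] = 2*(-sin(p)^3 - 2*sin(p)^2 + 7*sin(p) - 18)*cos(p)/((sin(p) - 2)^2*(sin(p) + 3)^2*(sin(p) + 6)^2)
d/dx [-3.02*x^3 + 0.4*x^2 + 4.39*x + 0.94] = -9.06*x^2 + 0.8*x + 4.39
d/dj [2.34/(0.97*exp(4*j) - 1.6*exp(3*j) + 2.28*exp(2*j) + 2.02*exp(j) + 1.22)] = (-9.0792*exp(3*j) + 11.232*exp(2*j) - 10.6704*exp(j) - 4.7268)*exp(j)/(0.97*exp(4*j) - 1.6*exp(3*j) + 2.28*exp(2*j) + 2.02*exp(j) + 1.22)^2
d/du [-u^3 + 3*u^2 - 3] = 3*u*(2 - u)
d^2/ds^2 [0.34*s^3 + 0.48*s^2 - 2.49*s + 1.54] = 2.04*s + 0.96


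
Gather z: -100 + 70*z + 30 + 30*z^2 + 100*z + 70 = 30*z^2 + 170*z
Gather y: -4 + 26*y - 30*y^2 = -30*y^2 + 26*y - 4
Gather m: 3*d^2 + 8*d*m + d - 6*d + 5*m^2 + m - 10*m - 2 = 3*d^2 - 5*d + 5*m^2 + m*(8*d - 9) - 2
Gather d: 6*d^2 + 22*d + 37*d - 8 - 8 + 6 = 6*d^2 + 59*d - 10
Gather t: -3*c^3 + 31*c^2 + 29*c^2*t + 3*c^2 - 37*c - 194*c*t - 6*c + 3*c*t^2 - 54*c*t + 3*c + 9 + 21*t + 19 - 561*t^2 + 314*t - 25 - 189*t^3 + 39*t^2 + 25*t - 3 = -3*c^3 + 34*c^2 - 40*c - 189*t^3 + t^2*(3*c - 522) + t*(29*c^2 - 248*c + 360)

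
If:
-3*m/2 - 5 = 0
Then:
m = -10/3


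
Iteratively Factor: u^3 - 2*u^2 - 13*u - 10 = (u - 5)*(u^2 + 3*u + 2) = (u - 5)*(u + 1)*(u + 2)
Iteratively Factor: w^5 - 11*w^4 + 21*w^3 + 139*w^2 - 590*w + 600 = (w - 3)*(w^4 - 8*w^3 - 3*w^2 + 130*w - 200) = (w - 3)*(w + 4)*(w^3 - 12*w^2 + 45*w - 50) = (w - 5)*(w - 3)*(w + 4)*(w^2 - 7*w + 10) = (w - 5)*(w - 3)*(w - 2)*(w + 4)*(w - 5)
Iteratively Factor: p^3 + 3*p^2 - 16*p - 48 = (p + 4)*(p^2 - p - 12) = (p + 3)*(p + 4)*(p - 4)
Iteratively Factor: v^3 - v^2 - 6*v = (v + 2)*(v^2 - 3*v) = (v - 3)*(v + 2)*(v)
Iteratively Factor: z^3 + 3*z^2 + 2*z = (z)*(z^2 + 3*z + 2) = z*(z + 2)*(z + 1)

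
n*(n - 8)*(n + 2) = n^3 - 6*n^2 - 16*n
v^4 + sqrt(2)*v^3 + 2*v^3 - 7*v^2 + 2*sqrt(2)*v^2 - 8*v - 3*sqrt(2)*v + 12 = (v - 1)*(v + 3)*(v - sqrt(2))*(v + 2*sqrt(2))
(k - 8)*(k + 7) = k^2 - k - 56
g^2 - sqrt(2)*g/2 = g*(g - sqrt(2)/2)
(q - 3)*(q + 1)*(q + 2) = q^3 - 7*q - 6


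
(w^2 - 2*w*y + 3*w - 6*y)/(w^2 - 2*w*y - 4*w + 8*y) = (w + 3)/(w - 4)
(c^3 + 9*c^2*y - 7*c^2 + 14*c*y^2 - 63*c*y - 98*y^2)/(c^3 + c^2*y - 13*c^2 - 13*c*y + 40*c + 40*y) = (c^3 + 9*c^2*y - 7*c^2 + 14*c*y^2 - 63*c*y - 98*y^2)/(c^3 + c^2*y - 13*c^2 - 13*c*y + 40*c + 40*y)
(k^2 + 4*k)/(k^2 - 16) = k/(k - 4)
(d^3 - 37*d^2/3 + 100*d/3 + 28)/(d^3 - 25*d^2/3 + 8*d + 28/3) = (d - 6)/(d - 2)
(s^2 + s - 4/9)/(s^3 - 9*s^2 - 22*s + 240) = (s^2 + s - 4/9)/(s^3 - 9*s^2 - 22*s + 240)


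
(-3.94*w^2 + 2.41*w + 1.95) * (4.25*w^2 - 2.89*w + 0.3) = -16.745*w^4 + 21.6291*w^3 + 0.140599999999998*w^2 - 4.9125*w + 0.585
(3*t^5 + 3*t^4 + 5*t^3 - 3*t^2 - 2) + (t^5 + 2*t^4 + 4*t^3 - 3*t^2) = 4*t^5 + 5*t^4 + 9*t^3 - 6*t^2 - 2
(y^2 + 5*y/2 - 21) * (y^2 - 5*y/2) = y^4 - 109*y^2/4 + 105*y/2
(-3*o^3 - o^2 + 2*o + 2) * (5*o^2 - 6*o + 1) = -15*o^5 + 13*o^4 + 13*o^3 - 3*o^2 - 10*o + 2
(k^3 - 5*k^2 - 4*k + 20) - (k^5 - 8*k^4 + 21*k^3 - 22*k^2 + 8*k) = -k^5 + 8*k^4 - 20*k^3 + 17*k^2 - 12*k + 20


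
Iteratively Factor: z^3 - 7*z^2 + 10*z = (z - 5)*(z^2 - 2*z) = z*(z - 5)*(z - 2)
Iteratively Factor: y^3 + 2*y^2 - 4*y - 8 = (y + 2)*(y^2 - 4) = (y + 2)^2*(y - 2)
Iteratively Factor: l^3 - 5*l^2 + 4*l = (l - 1)*(l^2 - 4*l) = (l - 4)*(l - 1)*(l)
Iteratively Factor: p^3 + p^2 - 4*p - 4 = (p + 1)*(p^2 - 4) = (p - 2)*(p + 1)*(p + 2)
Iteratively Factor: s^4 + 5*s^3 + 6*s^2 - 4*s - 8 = (s + 2)*(s^3 + 3*s^2 - 4) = (s + 2)^2*(s^2 + s - 2) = (s + 2)^3*(s - 1)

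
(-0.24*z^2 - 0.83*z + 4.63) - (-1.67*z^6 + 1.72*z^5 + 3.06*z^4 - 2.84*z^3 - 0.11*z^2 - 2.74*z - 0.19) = 1.67*z^6 - 1.72*z^5 - 3.06*z^4 + 2.84*z^3 - 0.13*z^2 + 1.91*z + 4.82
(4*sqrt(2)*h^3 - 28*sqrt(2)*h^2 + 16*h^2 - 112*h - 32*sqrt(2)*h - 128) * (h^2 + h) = 4*sqrt(2)*h^5 - 24*sqrt(2)*h^4 + 16*h^4 - 96*h^3 - 60*sqrt(2)*h^3 - 240*h^2 - 32*sqrt(2)*h^2 - 128*h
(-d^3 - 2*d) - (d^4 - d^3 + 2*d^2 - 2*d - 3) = -d^4 - 2*d^2 + 3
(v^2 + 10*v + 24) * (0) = 0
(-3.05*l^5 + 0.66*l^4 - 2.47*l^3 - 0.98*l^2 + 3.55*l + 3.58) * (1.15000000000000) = -3.5075*l^5 + 0.759*l^4 - 2.8405*l^3 - 1.127*l^2 + 4.0825*l + 4.117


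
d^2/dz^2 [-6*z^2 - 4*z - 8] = -12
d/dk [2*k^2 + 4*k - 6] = 4*k + 4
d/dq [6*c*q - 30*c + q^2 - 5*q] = 6*c + 2*q - 5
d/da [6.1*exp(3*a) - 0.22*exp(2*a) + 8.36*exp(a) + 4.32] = (18.3*exp(2*a) - 0.44*exp(a) + 8.36)*exp(a)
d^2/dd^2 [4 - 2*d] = 0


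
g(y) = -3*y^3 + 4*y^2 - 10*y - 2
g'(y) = -9*y^2 + 8*y - 10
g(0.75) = -8.52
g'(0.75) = -9.06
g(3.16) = -88.32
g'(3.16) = -74.59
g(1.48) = -17.76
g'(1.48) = -17.87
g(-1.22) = 21.60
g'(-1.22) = -33.16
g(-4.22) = 336.89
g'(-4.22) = -204.04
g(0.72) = -8.25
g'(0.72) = -8.91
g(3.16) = -88.32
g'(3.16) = -74.59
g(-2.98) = 142.71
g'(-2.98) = -113.76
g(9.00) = -1955.00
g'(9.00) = -667.00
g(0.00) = -2.00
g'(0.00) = -10.00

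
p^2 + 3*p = p*(p + 3)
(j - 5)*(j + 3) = j^2 - 2*j - 15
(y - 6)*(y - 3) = y^2 - 9*y + 18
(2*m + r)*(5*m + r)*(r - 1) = 10*m^2*r - 10*m^2 + 7*m*r^2 - 7*m*r + r^3 - r^2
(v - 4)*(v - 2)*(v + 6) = v^3 - 28*v + 48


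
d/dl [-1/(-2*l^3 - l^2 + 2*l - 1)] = 2*(-3*l^2 - l + 1)/(2*l^3 + l^2 - 2*l + 1)^2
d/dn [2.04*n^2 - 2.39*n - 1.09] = 4.08*n - 2.39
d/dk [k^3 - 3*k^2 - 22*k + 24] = 3*k^2 - 6*k - 22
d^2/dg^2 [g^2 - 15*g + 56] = 2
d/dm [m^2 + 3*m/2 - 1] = 2*m + 3/2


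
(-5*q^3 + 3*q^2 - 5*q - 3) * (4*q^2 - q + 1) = -20*q^5 + 17*q^4 - 28*q^3 - 4*q^2 - 2*q - 3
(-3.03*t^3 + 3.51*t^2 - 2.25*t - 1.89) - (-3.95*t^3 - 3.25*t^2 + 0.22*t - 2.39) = 0.92*t^3 + 6.76*t^2 - 2.47*t + 0.5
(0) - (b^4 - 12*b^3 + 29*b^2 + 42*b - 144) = -b^4 + 12*b^3 - 29*b^2 - 42*b + 144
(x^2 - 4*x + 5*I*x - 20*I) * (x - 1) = x^3 - 5*x^2 + 5*I*x^2 + 4*x - 25*I*x + 20*I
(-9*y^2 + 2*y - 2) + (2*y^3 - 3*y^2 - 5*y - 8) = 2*y^3 - 12*y^2 - 3*y - 10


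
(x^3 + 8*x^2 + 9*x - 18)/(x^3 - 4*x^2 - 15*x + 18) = (x + 6)/(x - 6)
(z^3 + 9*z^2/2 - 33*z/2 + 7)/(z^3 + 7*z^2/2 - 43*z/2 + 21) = (2*z - 1)/(2*z - 3)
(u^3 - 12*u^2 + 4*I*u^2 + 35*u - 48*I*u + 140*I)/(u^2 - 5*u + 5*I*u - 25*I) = (u^2 + u*(-7 + 4*I) - 28*I)/(u + 5*I)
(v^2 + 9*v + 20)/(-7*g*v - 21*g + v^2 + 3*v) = (v^2 + 9*v + 20)/(-7*g*v - 21*g + v^2 + 3*v)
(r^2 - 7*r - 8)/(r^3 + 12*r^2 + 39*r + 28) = (r - 8)/(r^2 + 11*r + 28)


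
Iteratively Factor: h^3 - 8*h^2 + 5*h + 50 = (h - 5)*(h^2 - 3*h - 10) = (h - 5)^2*(h + 2)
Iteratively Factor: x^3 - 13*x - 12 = (x + 1)*(x^2 - x - 12) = (x + 1)*(x + 3)*(x - 4)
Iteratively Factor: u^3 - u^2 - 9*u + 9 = (u - 3)*(u^2 + 2*u - 3) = (u - 3)*(u - 1)*(u + 3)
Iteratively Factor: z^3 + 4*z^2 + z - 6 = (z + 2)*(z^2 + 2*z - 3) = (z + 2)*(z + 3)*(z - 1)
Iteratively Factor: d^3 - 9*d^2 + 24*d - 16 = (d - 4)*(d^2 - 5*d + 4) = (d - 4)^2*(d - 1)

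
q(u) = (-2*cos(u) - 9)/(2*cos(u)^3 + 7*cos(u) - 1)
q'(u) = (6*sin(u)*cos(u)^2 + 7*sin(u))*(-2*cos(u) - 9)/(2*cos(u)^3 + 7*cos(u) - 1)^2 + 2*sin(u)/(2*cos(u)^3 + 7*cos(u) - 1) = -(6*cos(u) + 27*cos(2*u) + 2*cos(3*u) + 92)*sin(u)/(2*cos(u)^3 + 7*cos(u) - 1)^2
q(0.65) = -1.90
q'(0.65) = -2.01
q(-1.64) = 5.97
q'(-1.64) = 29.53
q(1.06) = -3.76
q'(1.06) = -9.75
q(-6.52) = -1.43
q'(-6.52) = 0.50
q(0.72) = -2.05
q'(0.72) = -2.50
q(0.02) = -1.38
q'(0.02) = -0.04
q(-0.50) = -1.66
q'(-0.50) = 1.27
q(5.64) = -1.88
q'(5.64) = 1.96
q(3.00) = 0.71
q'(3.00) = -0.16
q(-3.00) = 0.71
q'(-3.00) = 0.16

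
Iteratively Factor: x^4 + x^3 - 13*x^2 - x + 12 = (x - 3)*(x^3 + 4*x^2 - x - 4) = (x - 3)*(x + 4)*(x^2 - 1) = (x - 3)*(x - 1)*(x + 4)*(x + 1)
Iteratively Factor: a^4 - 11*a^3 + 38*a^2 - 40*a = (a - 4)*(a^3 - 7*a^2 + 10*a) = a*(a - 4)*(a^2 - 7*a + 10) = a*(a - 4)*(a - 2)*(a - 5)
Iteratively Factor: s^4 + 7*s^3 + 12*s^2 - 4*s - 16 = (s + 2)*(s^3 + 5*s^2 + 2*s - 8) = (s + 2)^2*(s^2 + 3*s - 4) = (s + 2)^2*(s + 4)*(s - 1)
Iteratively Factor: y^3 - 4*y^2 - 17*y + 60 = (y + 4)*(y^2 - 8*y + 15) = (y - 5)*(y + 4)*(y - 3)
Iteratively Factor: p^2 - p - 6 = (p + 2)*(p - 3)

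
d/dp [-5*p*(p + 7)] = -10*p - 35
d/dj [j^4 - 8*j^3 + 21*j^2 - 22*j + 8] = 4*j^3 - 24*j^2 + 42*j - 22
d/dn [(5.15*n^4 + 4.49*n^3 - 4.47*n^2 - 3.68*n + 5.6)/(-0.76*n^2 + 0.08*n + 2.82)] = (-7.828*n^5 - 2.1764*n^4 + 58.8104*n^3 + 34.831*n^2 - 16.6988*n - 10.8256)/(0.5776*n^4 - 0.1216*n^3 - 4.28*n^2 + 0.4512*n + 7.9524)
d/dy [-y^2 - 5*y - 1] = -2*y - 5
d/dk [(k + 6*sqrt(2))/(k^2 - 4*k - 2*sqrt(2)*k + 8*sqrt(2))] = (k^2 - 4*k - 2*sqrt(2)*k + 2*(k + 6*sqrt(2))*(-k + sqrt(2) + 2) + 8*sqrt(2))/(k^2 - 4*k - 2*sqrt(2)*k + 8*sqrt(2))^2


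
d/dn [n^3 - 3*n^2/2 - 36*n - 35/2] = 3*n^2 - 3*n - 36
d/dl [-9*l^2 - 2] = -18*l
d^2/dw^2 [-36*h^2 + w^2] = 2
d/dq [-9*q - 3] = -9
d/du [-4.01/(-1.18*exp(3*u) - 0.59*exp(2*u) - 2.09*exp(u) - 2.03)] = (-14.1954*exp(2*u) - 4.7318*exp(u) - 8.3809)*exp(u)/(1.18*exp(3*u) + 0.59*exp(2*u) + 2.09*exp(u) + 2.03)^2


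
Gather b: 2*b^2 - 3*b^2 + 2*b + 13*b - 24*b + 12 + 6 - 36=-b^2 - 9*b - 18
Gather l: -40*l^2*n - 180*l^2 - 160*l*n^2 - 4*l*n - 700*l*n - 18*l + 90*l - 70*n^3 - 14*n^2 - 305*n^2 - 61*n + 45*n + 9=l^2*(-40*n - 180) + l*(-160*n^2 - 704*n + 72) - 70*n^3 - 319*n^2 - 16*n + 9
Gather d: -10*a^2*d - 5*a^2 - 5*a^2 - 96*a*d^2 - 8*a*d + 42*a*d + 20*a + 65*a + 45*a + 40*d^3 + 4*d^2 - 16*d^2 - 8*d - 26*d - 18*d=-10*a^2 + 130*a + 40*d^3 + d^2*(-96*a - 12) + d*(-10*a^2 + 34*a - 52)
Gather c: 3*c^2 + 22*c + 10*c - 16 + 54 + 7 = 3*c^2 + 32*c + 45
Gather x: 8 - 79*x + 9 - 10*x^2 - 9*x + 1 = -10*x^2 - 88*x + 18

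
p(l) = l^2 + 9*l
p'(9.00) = 27.00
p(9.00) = 162.00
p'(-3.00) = 3.00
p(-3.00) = -18.00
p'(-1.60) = 5.80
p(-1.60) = -11.84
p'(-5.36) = -1.72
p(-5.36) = -19.51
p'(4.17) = 17.34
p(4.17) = 54.92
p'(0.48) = 9.96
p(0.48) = 4.55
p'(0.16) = 9.32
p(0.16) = 1.47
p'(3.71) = 16.42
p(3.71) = 47.15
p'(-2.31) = 4.38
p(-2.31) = -15.45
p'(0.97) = 10.94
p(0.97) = 9.67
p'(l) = 2*l + 9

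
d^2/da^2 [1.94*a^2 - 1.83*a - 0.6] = 3.88000000000000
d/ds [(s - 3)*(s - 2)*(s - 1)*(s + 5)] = 4*s^3 - 3*s^2 - 38*s + 49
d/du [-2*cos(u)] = 2*sin(u)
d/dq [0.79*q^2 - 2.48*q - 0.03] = 1.58*q - 2.48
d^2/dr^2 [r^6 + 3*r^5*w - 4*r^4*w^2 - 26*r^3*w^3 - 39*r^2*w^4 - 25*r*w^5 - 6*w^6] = 30*r^4 + 60*r^3*w - 48*r^2*w^2 - 156*r*w^3 - 78*w^4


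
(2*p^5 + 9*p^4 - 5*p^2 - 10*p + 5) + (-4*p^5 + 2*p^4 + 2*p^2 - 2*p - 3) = -2*p^5 + 11*p^4 - 3*p^2 - 12*p + 2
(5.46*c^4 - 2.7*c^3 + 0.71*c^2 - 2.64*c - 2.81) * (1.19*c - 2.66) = 6.4974*c^5 - 17.7366*c^4 + 8.0269*c^3 - 5.0302*c^2 + 3.6785*c + 7.4746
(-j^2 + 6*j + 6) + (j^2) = 6*j + 6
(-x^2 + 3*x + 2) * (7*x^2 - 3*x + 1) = -7*x^4 + 24*x^3 + 4*x^2 - 3*x + 2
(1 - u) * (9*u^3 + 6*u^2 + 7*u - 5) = -9*u^4 + 3*u^3 - u^2 + 12*u - 5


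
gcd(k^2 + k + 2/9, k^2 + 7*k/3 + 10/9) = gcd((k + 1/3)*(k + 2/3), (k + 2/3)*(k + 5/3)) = k + 2/3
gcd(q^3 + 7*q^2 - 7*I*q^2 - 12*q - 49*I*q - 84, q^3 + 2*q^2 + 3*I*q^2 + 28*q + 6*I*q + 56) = q - 4*I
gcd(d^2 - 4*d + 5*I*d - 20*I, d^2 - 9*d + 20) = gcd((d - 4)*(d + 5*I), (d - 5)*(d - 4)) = d - 4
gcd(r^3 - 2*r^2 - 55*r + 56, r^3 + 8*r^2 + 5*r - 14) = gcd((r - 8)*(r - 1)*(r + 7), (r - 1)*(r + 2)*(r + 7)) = r^2 + 6*r - 7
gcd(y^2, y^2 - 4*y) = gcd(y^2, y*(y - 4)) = y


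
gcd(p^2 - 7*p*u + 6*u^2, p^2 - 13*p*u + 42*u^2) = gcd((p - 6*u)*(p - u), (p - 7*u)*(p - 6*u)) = p - 6*u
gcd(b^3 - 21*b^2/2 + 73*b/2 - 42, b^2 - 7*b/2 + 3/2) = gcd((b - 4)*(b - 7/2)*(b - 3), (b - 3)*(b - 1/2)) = b - 3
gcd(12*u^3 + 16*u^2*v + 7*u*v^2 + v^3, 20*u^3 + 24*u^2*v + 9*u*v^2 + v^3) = 4*u^2 + 4*u*v + v^2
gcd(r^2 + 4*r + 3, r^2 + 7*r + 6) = r + 1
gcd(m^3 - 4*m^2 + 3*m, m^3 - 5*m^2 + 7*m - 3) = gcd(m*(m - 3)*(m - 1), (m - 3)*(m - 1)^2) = m^2 - 4*m + 3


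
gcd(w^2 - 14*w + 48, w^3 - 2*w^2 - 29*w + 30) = w - 6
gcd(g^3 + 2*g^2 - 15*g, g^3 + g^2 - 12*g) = g^2 - 3*g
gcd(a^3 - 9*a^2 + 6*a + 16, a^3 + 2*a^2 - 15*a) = 1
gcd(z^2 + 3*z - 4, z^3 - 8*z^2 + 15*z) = 1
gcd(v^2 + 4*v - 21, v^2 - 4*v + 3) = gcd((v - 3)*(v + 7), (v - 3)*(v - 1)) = v - 3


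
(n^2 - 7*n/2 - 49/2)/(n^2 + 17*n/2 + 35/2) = (n - 7)/(n + 5)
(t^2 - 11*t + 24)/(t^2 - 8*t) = (t - 3)/t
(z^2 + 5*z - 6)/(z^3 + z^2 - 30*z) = (z - 1)/(z*(z - 5))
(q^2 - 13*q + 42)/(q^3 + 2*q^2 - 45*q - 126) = (q - 6)/(q^2 + 9*q + 18)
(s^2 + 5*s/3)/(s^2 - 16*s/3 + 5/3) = s*(3*s + 5)/(3*s^2 - 16*s + 5)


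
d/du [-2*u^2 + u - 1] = 1 - 4*u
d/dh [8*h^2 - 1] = 16*h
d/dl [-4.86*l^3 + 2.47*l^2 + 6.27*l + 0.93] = -14.58*l^2 + 4.94*l + 6.27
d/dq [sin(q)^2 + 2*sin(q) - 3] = 2*(sin(q) + 1)*cos(q)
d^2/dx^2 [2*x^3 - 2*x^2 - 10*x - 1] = 12*x - 4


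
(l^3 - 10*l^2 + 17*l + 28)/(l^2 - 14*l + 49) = (l^2 - 3*l - 4)/(l - 7)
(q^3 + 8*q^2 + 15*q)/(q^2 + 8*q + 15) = q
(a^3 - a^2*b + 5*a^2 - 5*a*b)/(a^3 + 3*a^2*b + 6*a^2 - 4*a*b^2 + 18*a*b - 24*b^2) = a*(a + 5)/(a^2 + 4*a*b + 6*a + 24*b)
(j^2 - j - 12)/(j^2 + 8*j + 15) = (j - 4)/(j + 5)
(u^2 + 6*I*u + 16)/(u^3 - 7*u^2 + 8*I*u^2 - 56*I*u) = (u - 2*I)/(u*(u - 7))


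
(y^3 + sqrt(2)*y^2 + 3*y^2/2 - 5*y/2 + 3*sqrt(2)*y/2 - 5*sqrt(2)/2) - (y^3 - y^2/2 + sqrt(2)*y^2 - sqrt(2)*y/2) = 2*y^2 - 5*y/2 + 2*sqrt(2)*y - 5*sqrt(2)/2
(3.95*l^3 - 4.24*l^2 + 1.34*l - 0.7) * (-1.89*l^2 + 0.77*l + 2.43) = -7.4655*l^5 + 11.0551*l^4 + 3.8011*l^3 - 7.9484*l^2 + 2.7172*l - 1.701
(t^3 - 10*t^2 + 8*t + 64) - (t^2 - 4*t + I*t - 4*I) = t^3 - 11*t^2 + 12*t - I*t + 64 + 4*I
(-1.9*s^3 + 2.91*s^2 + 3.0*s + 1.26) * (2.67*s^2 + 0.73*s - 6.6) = -5.073*s^5 + 6.3827*s^4 + 22.6743*s^3 - 13.6518*s^2 - 18.8802*s - 8.316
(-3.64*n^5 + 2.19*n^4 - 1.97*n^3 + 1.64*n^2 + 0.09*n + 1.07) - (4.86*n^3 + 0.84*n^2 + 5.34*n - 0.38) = -3.64*n^5 + 2.19*n^4 - 6.83*n^3 + 0.8*n^2 - 5.25*n + 1.45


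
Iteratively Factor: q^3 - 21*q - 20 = (q + 4)*(q^2 - 4*q - 5) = (q + 1)*(q + 4)*(q - 5)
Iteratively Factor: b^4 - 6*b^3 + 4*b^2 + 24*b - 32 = (b - 2)*(b^3 - 4*b^2 - 4*b + 16) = (b - 2)^2*(b^2 - 2*b - 8) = (b - 2)^2*(b + 2)*(b - 4)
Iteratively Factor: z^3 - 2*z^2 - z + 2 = (z - 1)*(z^2 - z - 2) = (z - 1)*(z + 1)*(z - 2)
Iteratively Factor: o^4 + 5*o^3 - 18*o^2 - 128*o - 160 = (o + 4)*(o^3 + o^2 - 22*o - 40) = (o + 4)^2*(o^2 - 3*o - 10) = (o - 5)*(o + 4)^2*(o + 2)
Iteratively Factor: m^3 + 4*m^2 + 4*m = (m)*(m^2 + 4*m + 4) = m*(m + 2)*(m + 2)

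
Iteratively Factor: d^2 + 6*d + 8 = (d + 4)*(d + 2)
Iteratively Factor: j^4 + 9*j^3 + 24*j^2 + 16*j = (j + 4)*(j^3 + 5*j^2 + 4*j) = j*(j + 4)*(j^2 + 5*j + 4) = j*(j + 4)^2*(j + 1)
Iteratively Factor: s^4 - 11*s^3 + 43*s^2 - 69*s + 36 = (s - 3)*(s^3 - 8*s^2 + 19*s - 12) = (s - 3)^2*(s^2 - 5*s + 4) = (s - 4)*(s - 3)^2*(s - 1)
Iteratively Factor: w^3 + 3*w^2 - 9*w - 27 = (w + 3)*(w^2 - 9) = (w + 3)^2*(w - 3)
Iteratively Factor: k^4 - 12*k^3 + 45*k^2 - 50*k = (k - 2)*(k^3 - 10*k^2 + 25*k) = k*(k - 2)*(k^2 - 10*k + 25) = k*(k - 5)*(k - 2)*(k - 5)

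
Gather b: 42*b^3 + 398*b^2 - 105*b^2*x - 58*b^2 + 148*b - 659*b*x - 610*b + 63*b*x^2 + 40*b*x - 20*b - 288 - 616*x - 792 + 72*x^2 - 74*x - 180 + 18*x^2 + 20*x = 42*b^3 + b^2*(340 - 105*x) + b*(63*x^2 - 619*x - 482) + 90*x^2 - 670*x - 1260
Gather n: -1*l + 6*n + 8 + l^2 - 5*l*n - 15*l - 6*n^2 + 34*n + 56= l^2 - 16*l - 6*n^2 + n*(40 - 5*l) + 64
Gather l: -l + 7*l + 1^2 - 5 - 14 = 6*l - 18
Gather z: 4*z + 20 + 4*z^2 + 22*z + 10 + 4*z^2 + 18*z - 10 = 8*z^2 + 44*z + 20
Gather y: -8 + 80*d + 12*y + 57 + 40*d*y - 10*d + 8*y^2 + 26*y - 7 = 70*d + 8*y^2 + y*(40*d + 38) + 42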